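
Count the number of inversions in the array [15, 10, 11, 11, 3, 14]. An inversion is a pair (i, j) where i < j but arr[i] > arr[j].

Finding inversions in [15, 10, 11, 11, 3, 14]:

(0, 1): arr[0]=15 > arr[1]=10
(0, 2): arr[0]=15 > arr[2]=11
(0, 3): arr[0]=15 > arr[3]=11
(0, 4): arr[0]=15 > arr[4]=3
(0, 5): arr[0]=15 > arr[5]=14
(1, 4): arr[1]=10 > arr[4]=3
(2, 4): arr[2]=11 > arr[4]=3
(3, 4): arr[3]=11 > arr[4]=3

Total inversions: 8

The array has 8 inversion(s): (0,1), (0,2), (0,3), (0,4), (0,5), (1,4), (2,4), (3,4). Each pair (i,j) satisfies i < j and arr[i] > arr[j].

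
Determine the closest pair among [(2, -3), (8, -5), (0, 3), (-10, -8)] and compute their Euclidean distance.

Computing all pairwise distances among 4 points:

d((2, -3), (8, -5)) = 6.3246 <-- minimum
d((2, -3), (0, 3)) = 6.3246 <-- minimum
d((2, -3), (-10, -8)) = 13.0
d((8, -5), (0, 3)) = 11.3137
d((8, -5), (-10, -8)) = 18.2483
d((0, 3), (-10, -8)) = 14.8661

Minimum distance: 6.3246 (tie among 2 pairs: (2, -3) and (8, -5); (2, -3) and (0, 3))

The minimum Euclidean distance is 6.3246. There is a tie: 2 pairs achieve this minimum — (2, -3) and (8, -5); (2, -3) and (0, 3). Any of these is a valid closest pair. For 4 points, brute-force pairwise comparison is shown above. For large n, the divide-and-conquer algorithm (sort by x, recurse on halves, check the dividing strip) achieves O(n log n).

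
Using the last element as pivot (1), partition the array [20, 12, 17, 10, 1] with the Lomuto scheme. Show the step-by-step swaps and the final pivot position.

Lomuto partition with pivot = 1:

Initial array: [20, 12, 17, 10, 1]

arr[0]=20 > 1: no swap
arr[1]=12 > 1: no swap
arr[2]=17 > 1: no swap
arr[3]=10 > 1: no swap

Place pivot at position 0: [1, 12, 17, 10, 20]
Pivot position: 0

After partitioning with pivot 1, the array becomes [1, 12, 17, 10, 20]. The pivot is placed at index 0. All elements to the left of the pivot are <= 1, and all elements to the right are > 1.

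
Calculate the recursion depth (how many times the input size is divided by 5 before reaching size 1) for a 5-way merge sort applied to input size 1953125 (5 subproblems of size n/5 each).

For divide and conquer with division factor 5:

Problem sizes at each level:
Level 0: 1953125
Level 1: 390625
Level 2: 78125
Level 3: 15625
Level 4: 3125
Level 5: 625
Level 6: 125
Level 7: 25
Level 8: 5
Level 9: 1

The root is level 0 and the size-1 base case is level 9 (the tree spans levels 0 through 9, i.e. 10 levels counting the root), so the depth is the number of divisions: log_5(1953125) = 9

The recursion tree depth is log_5(1953125) = 9. At each level, the problem size is divided by 5, so it takes 9 divisions to reduce to a base case of size 1. The algorithm makes 5 recursive calls at each level.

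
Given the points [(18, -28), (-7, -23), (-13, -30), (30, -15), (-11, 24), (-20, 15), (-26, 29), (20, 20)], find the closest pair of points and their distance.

Computing all pairwise distances among 8 points:

d((18, -28), (-7, -23)) = 25.4951
d((18, -28), (-13, -30)) = 31.0644
d((18, -28), (30, -15)) = 17.6918
d((18, -28), (-11, 24)) = 59.5399
d((18, -28), (-20, 15)) = 57.3847
d((18, -28), (-26, 29)) = 72.0069
d((18, -28), (20, 20)) = 48.0416
d((-7, -23), (-13, -30)) = 9.2195 <-- minimum
d((-7, -23), (30, -15)) = 37.855
d((-7, -23), (-11, 24)) = 47.1699
d((-7, -23), (-20, 15)) = 40.1622
d((-7, -23), (-26, 29)) = 55.3624
d((-7, -23), (20, 20)) = 50.774
d((-13, -30), (30, -15)) = 45.5412
d((-13, -30), (-11, 24)) = 54.037
d((-13, -30), (-20, 15)) = 45.5412
d((-13, -30), (-26, 29)) = 60.4152
d((-13, -30), (20, 20)) = 59.9083
d((30, -15), (-11, 24)) = 56.5862
d((30, -15), (-20, 15)) = 58.3095
d((30, -15), (-26, 29)) = 71.218
d((30, -15), (20, 20)) = 36.4005
d((-11, 24), (-20, 15)) = 12.7279
d((-11, 24), (-26, 29)) = 15.8114
d((-11, 24), (20, 20)) = 31.257
d((-20, 15), (-26, 29)) = 15.2315
d((-20, 15), (20, 20)) = 40.3113
d((-26, 29), (20, 20)) = 46.8722

Closest pair: (-7, -23) and (-13, -30) with distance 9.2195

The closest pair is (-7, -23) and (-13, -30) with Euclidean distance 9.2195. For 8 points, brute-force pairwise comparison is shown above. For large n, the divide-and-conquer algorithm (sort by x, recurse on halves, check the dividing strip) achieves O(n log n).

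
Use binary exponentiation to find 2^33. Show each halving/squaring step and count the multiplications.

Computing 2^33 by squaring (build up from 2^1; each line after the first costs one multiplication):

2^1 = 2
2^2 = (2^1)^2 = 2^2 = 4
2^4 = (2^2)^2 = 4^2 = 16
2^8 = (2^4)^2 = 16^2 = 256
2^16 = (2^8)^2 = 256^2 = 65536
2^32 = (2^16)^2 = 65536^2 = 4294967296
2^33 = 2 * 2^32 = 2 * 4294967296 = 8589934592

Result: 8589934592
Multiplications needed: 6 (6 lines after 2^1)

2^33 = 8589934592. Using exponentiation by squaring, this requires 6 multiplications. The key idea: if the exponent is even, square the half-power; if odd, multiply by the base once.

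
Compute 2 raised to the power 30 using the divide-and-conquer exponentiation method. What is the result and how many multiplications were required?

Computing 2^30 by squaring (build up from 2^1; each line after the first costs one multiplication):

2^1 = 2
2^2 = (2^1)^2 = 2^2 = 4
2^3 = 2 * 2^2 = 2 * 4 = 8
2^6 = (2^3)^2 = 8^2 = 64
2^7 = 2 * 2^6 = 2 * 64 = 128
2^14 = (2^7)^2 = 128^2 = 16384
2^15 = 2 * 2^14 = 2 * 16384 = 32768
2^30 = (2^15)^2 = 32768^2 = 1073741824

Result: 1073741824
Multiplications needed: 7 (7 lines after 2^1)

2^30 = 1073741824. Using exponentiation by squaring, this requires 7 multiplications. The key idea: if the exponent is even, square the half-power; if odd, multiply by the base once.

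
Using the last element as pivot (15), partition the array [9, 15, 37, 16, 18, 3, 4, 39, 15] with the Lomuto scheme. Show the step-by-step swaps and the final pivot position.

Lomuto partition with pivot = 15:

Initial array: [9, 15, 37, 16, 18, 3, 4, 39, 15]

arr[0]=9 <= 15: swap with position 0, array becomes [9, 15, 37, 16, 18, 3, 4, 39, 15]
arr[1]=15 <= 15: swap with position 1, array becomes [9, 15, 37, 16, 18, 3, 4, 39, 15]
arr[2]=37 > 15: no swap
arr[3]=16 > 15: no swap
arr[4]=18 > 15: no swap
arr[5]=3 <= 15: swap with position 2, array becomes [9, 15, 3, 16, 18, 37, 4, 39, 15]
arr[6]=4 <= 15: swap with position 3, array becomes [9, 15, 3, 4, 18, 37, 16, 39, 15]
arr[7]=39 > 15: no swap

Place pivot at position 4: [9, 15, 3, 4, 15, 37, 16, 39, 18]
Pivot position: 4

After partitioning with pivot 15, the array becomes [9, 15, 3, 4, 15, 37, 16, 39, 18]. The pivot is placed at index 4. All elements to the left of the pivot are <= 15, and all elements to the right are > 15.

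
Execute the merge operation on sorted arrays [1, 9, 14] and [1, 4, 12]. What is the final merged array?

Merging process:

Compare 1 vs 1: take 1 from left. Merged: [1]
Compare 9 vs 1: take 1 from right. Merged: [1, 1]
Compare 9 vs 4: take 4 from right. Merged: [1, 1, 4]
Compare 9 vs 12: take 9 from left. Merged: [1, 1, 4, 9]
Compare 14 vs 12: take 12 from right. Merged: [1, 1, 4, 9, 12]
Append remaining from left: [14]. Merged: [1, 1, 4, 9, 12, 14]

Final merged array: [1, 1, 4, 9, 12, 14]
Total comparisons: 5

The merged array is [1, 1, 4, 9, 12, 14], requiring 5 comparisons. The merge step runs in O(n) time where n is the total number of elements.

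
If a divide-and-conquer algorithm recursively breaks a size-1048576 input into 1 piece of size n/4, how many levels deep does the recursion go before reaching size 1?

For divide and conquer with division factor 4:

Problem sizes at each level:
Level 0: 1048576
Level 1: 262144
Level 2: 65536
Level 3: 16384
Level 4: 4096
Level 5: 1024
Level 6: 256
Level 7: 64
Level 8: 16
Level 9: 4
Level 10: 1

The root is level 0 and the size-1 base case is level 10 (the tree spans levels 0 through 10, i.e. 11 levels counting the root), so the depth is the number of divisions: log_4(1048576) = 10

The recursion tree depth is log_4(1048576) = 10. At each level, the problem size is divided by 4, so it takes 10 divisions to reduce to a base case of size 1. The algorithm makes 1 recursive call at each level.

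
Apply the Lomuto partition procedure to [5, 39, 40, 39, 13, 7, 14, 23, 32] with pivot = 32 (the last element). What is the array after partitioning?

Lomuto partition with pivot = 32:

Initial array: [5, 39, 40, 39, 13, 7, 14, 23, 32]

arr[0]=5 <= 32: swap with position 0, array becomes [5, 39, 40, 39, 13, 7, 14, 23, 32]
arr[1]=39 > 32: no swap
arr[2]=40 > 32: no swap
arr[3]=39 > 32: no swap
arr[4]=13 <= 32: swap with position 1, array becomes [5, 13, 40, 39, 39, 7, 14, 23, 32]
arr[5]=7 <= 32: swap with position 2, array becomes [5, 13, 7, 39, 39, 40, 14, 23, 32]
arr[6]=14 <= 32: swap with position 3, array becomes [5, 13, 7, 14, 39, 40, 39, 23, 32]
arr[7]=23 <= 32: swap with position 4, array becomes [5, 13, 7, 14, 23, 40, 39, 39, 32]

Place pivot at position 5: [5, 13, 7, 14, 23, 32, 39, 39, 40]
Pivot position: 5

After partitioning with pivot 32, the array becomes [5, 13, 7, 14, 23, 32, 39, 39, 40]. The pivot is placed at index 5. All elements to the left of the pivot are <= 32, and all elements to the right are > 32.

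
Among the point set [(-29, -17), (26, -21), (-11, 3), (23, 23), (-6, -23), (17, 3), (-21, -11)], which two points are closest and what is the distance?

Computing all pairwise distances among 7 points:

d((-29, -17), (26, -21)) = 55.1453
d((-29, -17), (-11, 3)) = 26.9072
d((-29, -17), (23, 23)) = 65.6049
d((-29, -17), (-6, -23)) = 23.7697
d((-29, -17), (17, 3)) = 50.1597
d((-29, -17), (-21, -11)) = 10.0 <-- minimum
d((26, -21), (-11, 3)) = 44.1022
d((26, -21), (23, 23)) = 44.1022
d((26, -21), (-6, -23)) = 32.0624
d((26, -21), (17, 3)) = 25.632
d((26, -21), (-21, -11)) = 48.0521
d((-11, 3), (23, 23)) = 39.4462
d((-11, 3), (-6, -23)) = 26.4764
d((-11, 3), (17, 3)) = 28.0
d((-11, 3), (-21, -11)) = 17.2047
d((23, 23), (-6, -23)) = 54.3783
d((23, 23), (17, 3)) = 20.8806
d((23, 23), (-21, -11)) = 55.6058
d((-6, -23), (17, 3)) = 34.7131
d((-6, -23), (-21, -11)) = 19.2094
d((17, 3), (-21, -11)) = 40.4969

Closest pair: (-29, -17) and (-21, -11) with distance 10.0

The closest pair is (-29, -17) and (-21, -11) with Euclidean distance 10.0. For 7 points, brute-force pairwise comparison is shown above. For large n, the divide-and-conquer algorithm (sort by x, recurse on halves, check the dividing strip) achieves O(n log n).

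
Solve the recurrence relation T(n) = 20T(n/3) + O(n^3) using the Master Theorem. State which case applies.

Master Theorem for T(n) = 20T(n/3) + O(n^3):

a = 20, b = 3, c = 3
log_b(a) = log_3(20) = 2.7268

Case 3: c = 3 > log_3(20) = 2.7268
T(n) = O(n^3) = O(n^3)

For T(n) = 20T(n/3) + O(n^3): log_3(20) = 2.7268. This is Case 3 of the Master Theorem (c > log_b(a), work dominated by root), giving O(n^3).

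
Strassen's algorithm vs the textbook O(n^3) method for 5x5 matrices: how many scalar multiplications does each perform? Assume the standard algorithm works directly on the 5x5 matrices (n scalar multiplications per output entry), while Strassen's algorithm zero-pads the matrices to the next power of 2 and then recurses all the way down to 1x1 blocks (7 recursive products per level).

Matrix multiplication for 5x5 matrices:

Strassen's algorithm requires power-of-2 dimensions. Pad 5x5 to 8x8 (next power of 2).

Standard algorithm: 5^3 = 125 multiplications
Strassen's algorithm: 7^(log2(8)) = 7^3 = 343 multiplications
Difference: 125 - 343 = -218 (Strassen uses MORE here due to padding overhead — for small or just-over-power-of-2 n, padding can outweigh the per-level savings)

Standard: 125 multiplications (5^3). Strassen: 343 multiplications (7^3, after padding to 8x8). Strassen reduces 8 recursive multiplications to 7 at each level.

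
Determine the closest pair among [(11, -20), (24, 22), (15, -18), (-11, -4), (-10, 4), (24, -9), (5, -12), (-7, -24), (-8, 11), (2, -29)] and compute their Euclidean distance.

Computing all pairwise distances among 10 points:

d((11, -20), (24, 22)) = 43.9659
d((11, -20), (15, -18)) = 4.4721 <-- minimum
d((11, -20), (-11, -4)) = 27.2029
d((11, -20), (-10, 4)) = 31.8904
d((11, -20), (24, -9)) = 17.0294
d((11, -20), (5, -12)) = 10.0
d((11, -20), (-7, -24)) = 18.4391
d((11, -20), (-8, 11)) = 36.3593
d((11, -20), (2, -29)) = 12.7279
d((24, 22), (15, -18)) = 41.0
d((24, 22), (-11, -4)) = 43.6005
d((24, 22), (-10, 4)) = 38.4708
d((24, 22), (24, -9)) = 31.0
d((24, 22), (5, -12)) = 38.9487
d((24, 22), (-7, -24)) = 55.4707
d((24, 22), (-8, 11)) = 33.8378
d((24, 22), (2, -29)) = 55.5428
d((15, -18), (-11, -4)) = 29.5296
d((15, -18), (-10, 4)) = 33.3017
d((15, -18), (24, -9)) = 12.7279
d((15, -18), (5, -12)) = 11.6619
d((15, -18), (-7, -24)) = 22.8035
d((15, -18), (-8, 11)) = 37.0135
d((15, -18), (2, -29)) = 17.0294
d((-11, -4), (-10, 4)) = 8.0623
d((-11, -4), (24, -9)) = 35.3553
d((-11, -4), (5, -12)) = 17.8885
d((-11, -4), (-7, -24)) = 20.3961
d((-11, -4), (-8, 11)) = 15.2971
d((-11, -4), (2, -29)) = 28.178
d((-10, 4), (24, -9)) = 36.4005
d((-10, 4), (5, -12)) = 21.9317
d((-10, 4), (-7, -24)) = 28.1603
d((-10, 4), (-8, 11)) = 7.2801
d((-10, 4), (2, -29)) = 35.1141
d((24, -9), (5, -12)) = 19.2354
d((24, -9), (-7, -24)) = 34.4384
d((24, -9), (-8, 11)) = 37.7359
d((24, -9), (2, -29)) = 29.7321
d((5, -12), (-7, -24)) = 16.9706
d((5, -12), (-8, 11)) = 26.4197
d((5, -12), (2, -29)) = 17.2627
d((-7, -24), (-8, 11)) = 35.0143
d((-7, -24), (2, -29)) = 10.2956
d((-8, 11), (2, -29)) = 41.2311

Closest pair: (11, -20) and (15, -18) with distance 4.4721

The closest pair is (11, -20) and (15, -18) with Euclidean distance 4.4721. For 10 points, brute-force pairwise comparison is shown above. For large n, the divide-and-conquer algorithm (sort by x, recurse on halves, check the dividing strip) achieves O(n log n).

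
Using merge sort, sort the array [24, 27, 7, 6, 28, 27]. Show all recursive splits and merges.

Merge sort trace:

Split: [24, 27, 7, 6, 28, 27] -> [24, 27, 7] and [6, 28, 27]
  Split: [24, 27, 7] -> [24] and [27, 7]
    Split: [27, 7] -> [27] and [7]
    Merge: [27] + [7] -> [7, 27]
  Merge: [24] + [7, 27] -> [7, 24, 27]
  Split: [6, 28, 27] -> [6] and [28, 27]
    Split: [28, 27] -> [28] and [27]
    Merge: [28] + [27] -> [27, 28]
  Merge: [6] + [27, 28] -> [6, 27, 28]
Merge: [7, 24, 27] + [6, 27, 28] -> [6, 7, 24, 27, 27, 28]

Final sorted array: [6, 7, 24, 27, 27, 28]

The merge sort proceeds by recursively splitting the array and merging sorted halves.
After all merges, the sorted array is [6, 7, 24, 27, 27, 28].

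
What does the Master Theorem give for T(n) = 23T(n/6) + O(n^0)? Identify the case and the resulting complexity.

Master Theorem for T(n) = 23T(n/6) + O(n^0):

a = 23, b = 6, c = 0
log_b(a) = log_6(23) = 1.7500

Case 1: c = 0 < log_6(23) = 1.7500
T(n) = O(n^(log_6 23))

For T(n) = 23T(n/6) + O(n^0): log_6(23) = 1.7500. This is Case 1 of the Master Theorem (c < log_b(a), work dominated by leaves), giving O(n^(log_6 23)).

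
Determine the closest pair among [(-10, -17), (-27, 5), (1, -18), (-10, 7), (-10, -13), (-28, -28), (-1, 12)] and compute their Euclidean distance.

Computing all pairwise distances among 7 points:

d((-10, -17), (-27, 5)) = 27.8029
d((-10, -17), (1, -18)) = 11.0454
d((-10, -17), (-10, 7)) = 24.0
d((-10, -17), (-10, -13)) = 4.0 <-- minimum
d((-10, -17), (-28, -28)) = 21.095
d((-10, -17), (-1, 12)) = 30.3645
d((-27, 5), (1, -18)) = 36.2353
d((-27, 5), (-10, 7)) = 17.1172
d((-27, 5), (-10, -13)) = 24.7588
d((-27, 5), (-28, -28)) = 33.0151
d((-27, 5), (-1, 12)) = 26.9258
d((1, -18), (-10, 7)) = 27.313
d((1, -18), (-10, -13)) = 12.083
d((1, -18), (-28, -28)) = 30.6757
d((1, -18), (-1, 12)) = 30.0666
d((-10, 7), (-10, -13)) = 20.0
d((-10, 7), (-28, -28)) = 39.3573
d((-10, 7), (-1, 12)) = 10.2956
d((-10, -13), (-28, -28)) = 23.4307
d((-10, -13), (-1, 12)) = 26.5707
d((-28, -28), (-1, 12)) = 48.2597

Closest pair: (-10, -17) and (-10, -13) with distance 4.0

The closest pair is (-10, -17) and (-10, -13) with Euclidean distance 4.0. For 7 points, brute-force pairwise comparison is shown above. For large n, the divide-and-conquer algorithm (sort by x, recurse on halves, check the dividing strip) achieves O(n log n).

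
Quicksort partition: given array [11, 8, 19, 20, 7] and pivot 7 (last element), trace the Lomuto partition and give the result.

Lomuto partition with pivot = 7:

Initial array: [11, 8, 19, 20, 7]

arr[0]=11 > 7: no swap
arr[1]=8 > 7: no swap
arr[2]=19 > 7: no swap
arr[3]=20 > 7: no swap

Place pivot at position 0: [7, 8, 19, 20, 11]
Pivot position: 0

After partitioning with pivot 7, the array becomes [7, 8, 19, 20, 11]. The pivot is placed at index 0. All elements to the left of the pivot are <= 7, and all elements to the right are > 7.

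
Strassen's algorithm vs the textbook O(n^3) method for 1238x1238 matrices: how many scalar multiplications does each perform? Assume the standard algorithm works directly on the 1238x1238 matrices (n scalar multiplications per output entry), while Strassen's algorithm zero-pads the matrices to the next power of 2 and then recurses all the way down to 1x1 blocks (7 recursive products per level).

Matrix multiplication for 1238x1238 matrices:

Strassen's algorithm requires power-of-2 dimensions. Pad 1238x1238 to 2048x2048 (next power of 2).

Standard algorithm: 1238^3 = 1897413272 multiplications
Strassen's algorithm: 7^(log2(2048)) = 7^11 = 1977326743 multiplications
Difference: 1897413272 - 1977326743 = -79913471 (Strassen uses MORE here due to padding overhead — for small or just-over-power-of-2 n, padding can outweigh the per-level savings)

Standard: 1897413272 multiplications (1238^3). Strassen: 1977326743 multiplications (7^11, after padding to 2048x2048). Strassen reduces 8 recursive multiplications to 7 at each level.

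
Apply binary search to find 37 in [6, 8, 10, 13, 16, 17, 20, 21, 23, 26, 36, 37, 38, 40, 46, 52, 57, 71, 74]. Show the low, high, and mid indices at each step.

Binary search for 37 in [6, 8, 10, 13, 16, 17, 20, 21, 23, 26, 36, 37, 38, 40, 46, 52, 57, 71, 74]:

lo=0, hi=18, mid=9, arr[mid]=26 -> 26 < 37, search right half
lo=10, hi=18, mid=14, arr[mid]=46 -> 46 > 37, search left half
lo=10, hi=13, mid=11, arr[mid]=37 -> Found target at index 11!

Binary search finds 37 at index 11 after 3 comparisons. The search repeatedly halves the search space by comparing with the middle element.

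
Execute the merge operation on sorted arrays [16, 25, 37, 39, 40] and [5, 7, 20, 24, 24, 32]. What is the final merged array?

Merging process:

Compare 16 vs 5: take 5 from right. Merged: [5]
Compare 16 vs 7: take 7 from right. Merged: [5, 7]
Compare 16 vs 20: take 16 from left. Merged: [5, 7, 16]
Compare 25 vs 20: take 20 from right. Merged: [5, 7, 16, 20]
Compare 25 vs 24: take 24 from right. Merged: [5, 7, 16, 20, 24]
Compare 25 vs 24: take 24 from right. Merged: [5, 7, 16, 20, 24, 24]
Compare 25 vs 32: take 25 from left. Merged: [5, 7, 16, 20, 24, 24, 25]
Compare 37 vs 32: take 32 from right. Merged: [5, 7, 16, 20, 24, 24, 25, 32]
Append remaining from left: [37, 39, 40]. Merged: [5, 7, 16, 20, 24, 24, 25, 32, 37, 39, 40]

Final merged array: [5, 7, 16, 20, 24, 24, 25, 32, 37, 39, 40]
Total comparisons: 8

The merged array is [5, 7, 16, 20, 24, 24, 25, 32, 37, 39, 40], requiring 8 comparisons. The merge step runs in O(n) time where n is the total number of elements.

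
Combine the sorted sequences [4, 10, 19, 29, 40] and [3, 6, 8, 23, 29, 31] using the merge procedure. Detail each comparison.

Merging process:

Compare 4 vs 3: take 3 from right. Merged: [3]
Compare 4 vs 6: take 4 from left. Merged: [3, 4]
Compare 10 vs 6: take 6 from right. Merged: [3, 4, 6]
Compare 10 vs 8: take 8 from right. Merged: [3, 4, 6, 8]
Compare 10 vs 23: take 10 from left. Merged: [3, 4, 6, 8, 10]
Compare 19 vs 23: take 19 from left. Merged: [3, 4, 6, 8, 10, 19]
Compare 29 vs 23: take 23 from right. Merged: [3, 4, 6, 8, 10, 19, 23]
Compare 29 vs 29: take 29 from left. Merged: [3, 4, 6, 8, 10, 19, 23, 29]
Compare 40 vs 29: take 29 from right. Merged: [3, 4, 6, 8, 10, 19, 23, 29, 29]
Compare 40 vs 31: take 31 from right. Merged: [3, 4, 6, 8, 10, 19, 23, 29, 29, 31]
Append remaining from left: [40]. Merged: [3, 4, 6, 8, 10, 19, 23, 29, 29, 31, 40]

Final merged array: [3, 4, 6, 8, 10, 19, 23, 29, 29, 31, 40]
Total comparisons: 10

The merged array is [3, 4, 6, 8, 10, 19, 23, 29, 29, 31, 40], requiring 10 comparisons. The merge step runs in O(n) time where n is the total number of elements.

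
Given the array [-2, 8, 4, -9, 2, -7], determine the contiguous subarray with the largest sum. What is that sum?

Using Kadane's algorithm on [-2, 8, 4, -9, 2, -7]:

Scanning through the array:
Position 1 (value 8): max_ending_here = 8, max_so_far = 8
Position 2 (value 4): max_ending_here = 12, max_so_far = 12
Position 3 (value -9): max_ending_here = 3, max_so_far = 12
Position 4 (value 2): max_ending_here = 5, max_so_far = 12
Position 5 (value -7): max_ending_here = -2, max_so_far = 12

Maximum subarray: [8, 4]
Maximum sum: 12

The maximum subarray is [8, 4] with sum 12. This subarray runs from index 1 to index 2.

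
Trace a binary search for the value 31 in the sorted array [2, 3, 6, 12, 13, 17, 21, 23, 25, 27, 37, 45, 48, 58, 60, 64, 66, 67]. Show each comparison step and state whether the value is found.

Binary search for 31 in [2, 3, 6, 12, 13, 17, 21, 23, 25, 27, 37, 45, 48, 58, 60, 64, 66, 67]:

lo=0, hi=17, mid=8, arr[mid]=25 -> 25 < 31, search right half
lo=9, hi=17, mid=13, arr[mid]=58 -> 58 > 31, search left half
lo=9, hi=12, mid=10, arr[mid]=37 -> 37 > 31, search left half
lo=9, hi=9, mid=9, arr[mid]=27 -> 27 < 31, search right half
lo=10 > hi=9, target 31 not found

Binary search determines that 31 is not in the array after 4 comparisons. The search space was exhausted without finding the target.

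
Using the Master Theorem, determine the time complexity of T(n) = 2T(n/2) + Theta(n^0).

Master Theorem for T(n) = 2T(n/2) + O(n^0):

a = 2, b = 2, c = 0
log_b(a) = log_2(2) = 1.0000

Case 1: c = 0 < log_2(2) = 1.0000
T(n) = O(n^(log_2 2)) = O(n)

For T(n) = 2T(n/2) + O(n^0): log_2(2) = 1.0000. This is Case 1 of the Master Theorem (c < log_b(a), work dominated by leaves), giving O(n).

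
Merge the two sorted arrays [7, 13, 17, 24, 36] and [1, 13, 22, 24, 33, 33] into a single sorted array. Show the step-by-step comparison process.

Merging process:

Compare 7 vs 1: take 1 from right. Merged: [1]
Compare 7 vs 13: take 7 from left. Merged: [1, 7]
Compare 13 vs 13: take 13 from left. Merged: [1, 7, 13]
Compare 17 vs 13: take 13 from right. Merged: [1, 7, 13, 13]
Compare 17 vs 22: take 17 from left. Merged: [1, 7, 13, 13, 17]
Compare 24 vs 22: take 22 from right. Merged: [1, 7, 13, 13, 17, 22]
Compare 24 vs 24: take 24 from left. Merged: [1, 7, 13, 13, 17, 22, 24]
Compare 36 vs 24: take 24 from right. Merged: [1, 7, 13, 13, 17, 22, 24, 24]
Compare 36 vs 33: take 33 from right. Merged: [1, 7, 13, 13, 17, 22, 24, 24, 33]
Compare 36 vs 33: take 33 from right. Merged: [1, 7, 13, 13, 17, 22, 24, 24, 33, 33]
Append remaining from left: [36]. Merged: [1, 7, 13, 13, 17, 22, 24, 24, 33, 33, 36]

Final merged array: [1, 7, 13, 13, 17, 22, 24, 24, 33, 33, 36]
Total comparisons: 10

The merged array is [1, 7, 13, 13, 17, 22, 24, 24, 33, 33, 36], requiring 10 comparisons. The merge step runs in O(n) time where n is the total number of elements.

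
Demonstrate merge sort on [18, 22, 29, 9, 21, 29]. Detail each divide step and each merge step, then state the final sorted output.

Merge sort trace:

Split: [18, 22, 29, 9, 21, 29] -> [18, 22, 29] and [9, 21, 29]
  Split: [18, 22, 29] -> [18] and [22, 29]
    Split: [22, 29] -> [22] and [29]
    Merge: [22] + [29] -> [22, 29]
  Merge: [18] + [22, 29] -> [18, 22, 29]
  Split: [9, 21, 29] -> [9] and [21, 29]
    Split: [21, 29] -> [21] and [29]
    Merge: [21] + [29] -> [21, 29]
  Merge: [9] + [21, 29] -> [9, 21, 29]
Merge: [18, 22, 29] + [9, 21, 29] -> [9, 18, 21, 22, 29, 29]

Final sorted array: [9, 18, 21, 22, 29, 29]

The merge sort proceeds by recursively splitting the array and merging sorted halves.
After all merges, the sorted array is [9, 18, 21, 22, 29, 29].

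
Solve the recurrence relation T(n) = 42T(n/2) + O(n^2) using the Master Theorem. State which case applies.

Master Theorem for T(n) = 42T(n/2) + O(n^2):

a = 42, b = 2, c = 2
log_b(a) = log_2(42) = 5.3923

Case 1: c = 2 < log_2(42) = 5.3923
T(n) = O(n^(log_2 42))

For T(n) = 42T(n/2) + O(n^2): log_2(42) = 5.3923. This is Case 1 of the Master Theorem (c < log_b(a), work dominated by leaves), giving O(n^(log_2 42)).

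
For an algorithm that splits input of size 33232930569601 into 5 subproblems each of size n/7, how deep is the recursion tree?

For divide and conquer with division factor 7:

Problem sizes at each level:
Level 0: 33232930569601
Level 1: 4747561509943
Level 2: 678223072849
Level 3: 96889010407
Level 4: 13841287201
Level 5: 1977326743
Level 6: 282475249
Level 7: 40353607
Level 8: 5764801
Level 9: 823543
Level 10: 117649
Level 11: 16807
Level 12: 2401
Level 13: 343
Level 14: 49
Level 15: 7
Level 16: 1

The root is level 0 and the size-1 base case is level 16 (the tree spans levels 0 through 16, i.e. 17 levels counting the root), so the depth is the number of divisions: log_7(33232930569601) = 16

The recursion tree depth is log_7(33232930569601) = 16. At each level, the problem size is divided by 7, so it takes 16 divisions to reduce to a base case of size 1. The algorithm makes 5 recursive calls at each level.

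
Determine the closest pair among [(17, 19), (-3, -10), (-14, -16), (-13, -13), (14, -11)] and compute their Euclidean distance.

Computing all pairwise distances among 5 points:

d((17, 19), (-3, -10)) = 35.2278
d((17, 19), (-14, -16)) = 46.7547
d((17, 19), (-13, -13)) = 43.8634
d((17, 19), (14, -11)) = 30.1496
d((-3, -10), (-14, -16)) = 12.53
d((-3, -10), (-13, -13)) = 10.4403
d((-3, -10), (14, -11)) = 17.0294
d((-14, -16), (-13, -13)) = 3.1623 <-- minimum
d((-14, -16), (14, -11)) = 28.4429
d((-13, -13), (14, -11)) = 27.074

Closest pair: (-14, -16) and (-13, -13) with distance 3.1623

The closest pair is (-14, -16) and (-13, -13) with Euclidean distance 3.1623. For 5 points, brute-force pairwise comparison is shown above. For large n, the divide-and-conquer algorithm (sort by x, recurse on halves, check the dividing strip) achieves O(n log n).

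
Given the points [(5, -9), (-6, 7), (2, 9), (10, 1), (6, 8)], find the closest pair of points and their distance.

Computing all pairwise distances among 5 points:

d((5, -9), (-6, 7)) = 19.4165
d((5, -9), (2, 9)) = 18.2483
d((5, -9), (10, 1)) = 11.1803
d((5, -9), (6, 8)) = 17.0294
d((-6, 7), (2, 9)) = 8.2462
d((-6, 7), (10, 1)) = 17.088
d((-6, 7), (6, 8)) = 12.0416
d((2, 9), (10, 1)) = 11.3137
d((2, 9), (6, 8)) = 4.1231 <-- minimum
d((10, 1), (6, 8)) = 8.0623

Closest pair: (2, 9) and (6, 8) with distance 4.1231

The closest pair is (2, 9) and (6, 8) with Euclidean distance 4.1231. For 5 points, brute-force pairwise comparison is shown above. For large n, the divide-and-conquer algorithm (sort by x, recurse on halves, check the dividing strip) achieves O(n log n).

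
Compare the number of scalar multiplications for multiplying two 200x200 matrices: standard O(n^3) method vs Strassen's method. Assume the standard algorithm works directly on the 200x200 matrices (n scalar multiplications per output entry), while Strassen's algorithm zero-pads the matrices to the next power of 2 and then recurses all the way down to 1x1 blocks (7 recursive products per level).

Matrix multiplication for 200x200 matrices:

Strassen's algorithm requires power-of-2 dimensions. Pad 200x200 to 256x256 (next power of 2).

Standard algorithm: 200^3 = 8000000 multiplications
Strassen's algorithm: 7^(log2(256)) = 7^8 = 5764801 multiplications
Savings: 8000000 - 5764801 = 2235199 multiplications

Standard: 8000000 multiplications (200^3). Strassen: 5764801 multiplications (7^8, after padding to 256x256). Strassen reduces 8 recursive multiplications to 7 at each level.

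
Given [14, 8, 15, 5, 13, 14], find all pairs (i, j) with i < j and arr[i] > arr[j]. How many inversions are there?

Finding inversions in [14, 8, 15, 5, 13, 14]:

(0, 1): arr[0]=14 > arr[1]=8
(0, 3): arr[0]=14 > arr[3]=5
(0, 4): arr[0]=14 > arr[4]=13
(1, 3): arr[1]=8 > arr[3]=5
(2, 3): arr[2]=15 > arr[3]=5
(2, 4): arr[2]=15 > arr[4]=13
(2, 5): arr[2]=15 > arr[5]=14

Total inversions: 7

The array has 7 inversion(s): (0,1), (0,3), (0,4), (1,3), (2,3), (2,4), (2,5). Each pair (i,j) satisfies i < j and arr[i] > arr[j].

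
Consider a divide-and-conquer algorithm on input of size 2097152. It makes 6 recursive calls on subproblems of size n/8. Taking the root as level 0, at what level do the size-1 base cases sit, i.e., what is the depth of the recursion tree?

For divide and conquer with division factor 8:

Problem sizes at each level:
Level 0: 2097152
Level 1: 262144
Level 2: 32768
Level 3: 4096
Level 4: 512
Level 5: 64
Level 6: 8
Level 7: 1

The root is level 0 and the size-1 base case is level 7 (the tree spans levels 0 through 7, i.e. 8 levels counting the root), so the depth is the number of divisions: log_8(2097152) = 7

The recursion tree depth is log_8(2097152) = 7. At each level, the problem size is divided by 8, so it takes 7 divisions to reduce to a base case of size 1. The algorithm makes 6 recursive calls at each level.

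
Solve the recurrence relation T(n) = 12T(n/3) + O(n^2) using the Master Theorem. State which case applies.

Master Theorem for T(n) = 12T(n/3) + O(n^2):

a = 12, b = 3, c = 2
log_b(a) = log_3(12) = 2.2619

Case 1: c = 2 < log_3(12) = 2.2619
T(n) = O(n^(log_3 12))

For T(n) = 12T(n/3) + O(n^2): log_3(12) = 2.2619. This is Case 1 of the Master Theorem (c < log_b(a), work dominated by leaves), giving O(n^(log_3 12)).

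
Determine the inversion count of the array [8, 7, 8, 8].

Finding inversions in [8, 7, 8, 8]:

(0, 1): arr[0]=8 > arr[1]=7

Total inversions: 1

The array has 1 inversion(s): (0,1). Each pair (i,j) satisfies i < j and arr[i] > arr[j].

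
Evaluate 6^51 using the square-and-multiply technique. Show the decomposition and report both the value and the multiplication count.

Computing 6^51 by squaring (build up from 6^1; each line after the first costs one multiplication):

6^1 = 6
6^2 = (6^1)^2 = 6^2 = 36
6^3 = 6 * 6^2 = 6 * 36 = 216
6^6 = (6^3)^2 = 216^2 = 46656
6^12 = (6^6)^2 = 46656^2 = 2176782336
6^24 = (6^12)^2 = 2176782336^2 = 4738381338321616896
6^25 = 6 * 6^24 = 6 * 4738381338321616896 = 28430288029929701376
6^50 = (6^25)^2 = 28430288029929701376^2 = 808281277464764060643139600456536293376
6^51 = 6 * 6^50 = 6 * 808281277464764060643139600456536293376 = 4849687664788584363858837602739217760256

Result: 4849687664788584363858837602739217760256
Multiplications needed: 8 (8 lines after 6^1)

6^51 = 4849687664788584363858837602739217760256. Using exponentiation by squaring, this requires 8 multiplications. The key idea: if the exponent is even, square the half-power; if odd, multiply by the base once.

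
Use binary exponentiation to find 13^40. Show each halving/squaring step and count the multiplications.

Computing 13^40 by squaring (build up from 13^1; each line after the first costs one multiplication):

13^1 = 13
13^2 = (13^1)^2 = 13^2 = 169
13^4 = (13^2)^2 = 169^2 = 28561
13^5 = 13 * 13^4 = 13 * 28561 = 371293
13^10 = (13^5)^2 = 371293^2 = 137858491849
13^20 = (13^10)^2 = 137858491849^2 = 19004963774880799438801
13^40 = (13^20)^2 = 19004963774880799438801^2 = 361188648084531445929920877641340156544317601

Result: 361188648084531445929920877641340156544317601
Multiplications needed: 6 (6 lines after 13^1)

13^40 = 361188648084531445929920877641340156544317601. Using exponentiation by squaring, this requires 6 multiplications. The key idea: if the exponent is even, square the half-power; if odd, multiply by the base once.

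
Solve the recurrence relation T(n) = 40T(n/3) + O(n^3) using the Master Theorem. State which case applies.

Master Theorem for T(n) = 40T(n/3) + O(n^3):

a = 40, b = 3, c = 3
log_b(a) = log_3(40) = 3.3578

Case 1: c = 3 < log_3(40) = 3.3578
T(n) = O(n^(log_3 40))

For T(n) = 40T(n/3) + O(n^3): log_3(40) = 3.3578. This is Case 1 of the Master Theorem (c < log_b(a), work dominated by leaves), giving O(n^(log_3 40)).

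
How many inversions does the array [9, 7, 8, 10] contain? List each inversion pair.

Finding inversions in [9, 7, 8, 10]:

(0, 1): arr[0]=9 > arr[1]=7
(0, 2): arr[0]=9 > arr[2]=8

Total inversions: 2

The array has 2 inversion(s): (0,1), (0,2). Each pair (i,j) satisfies i < j and arr[i] > arr[j].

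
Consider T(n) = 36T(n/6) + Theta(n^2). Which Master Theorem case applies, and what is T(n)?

Master Theorem for T(n) = 36T(n/6) + O(n^2):

a = 36, b = 6, c = 2
log_b(a) = log_6(36) = 2.0000

Case 2: c = 2 = log_6(36) = 2.0000
T(n) = O(n^2 log n) = O(n^2 log n)

For T(n) = 36T(n/6) + O(n^2): log_6(36) = 2.0000. This is Case 2 of the Master Theorem (c = log_b(a), equal work at all levels), giving O(n^2 log n).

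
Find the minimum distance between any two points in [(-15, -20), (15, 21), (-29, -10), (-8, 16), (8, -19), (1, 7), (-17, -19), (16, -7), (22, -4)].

Computing all pairwise distances among 9 points:

d((-15, -20), (15, 21)) = 50.8035
d((-15, -20), (-29, -10)) = 17.2047
d((-15, -20), (-8, 16)) = 36.6742
d((-15, -20), (8, -19)) = 23.0217
d((-15, -20), (1, 7)) = 31.3847
d((-15, -20), (-17, -19)) = 2.2361 <-- minimum
d((-15, -20), (16, -7)) = 33.6155
d((-15, -20), (22, -4)) = 40.3113
d((15, 21), (-29, -10)) = 53.8238
d((15, 21), (-8, 16)) = 23.5372
d((15, 21), (8, -19)) = 40.6079
d((15, 21), (1, 7)) = 19.799
d((15, 21), (-17, -19)) = 51.225
d((15, 21), (16, -7)) = 28.0179
d((15, 21), (22, -4)) = 25.9615
d((-29, -10), (-8, 16)) = 33.4215
d((-29, -10), (8, -19)) = 38.0789
d((-29, -10), (1, 7)) = 34.4819
d((-29, -10), (-17, -19)) = 15.0
d((-29, -10), (16, -7)) = 45.0999
d((-29, -10), (22, -4)) = 51.3517
d((-8, 16), (8, -19)) = 38.4838
d((-8, 16), (1, 7)) = 12.7279
d((-8, 16), (-17, -19)) = 36.1386
d((-8, 16), (16, -7)) = 33.2415
d((-8, 16), (22, -4)) = 36.0555
d((8, -19), (1, 7)) = 26.9258
d((8, -19), (-17, -19)) = 25.0
d((8, -19), (16, -7)) = 14.4222
d((8, -19), (22, -4)) = 20.5183
d((1, 7), (-17, -19)) = 31.6228
d((1, 7), (16, -7)) = 20.5183
d((1, 7), (22, -4)) = 23.7065
d((-17, -19), (16, -7)) = 35.1141
d((-17, -19), (22, -4)) = 41.7852
d((16, -7), (22, -4)) = 6.7082

Closest pair: (-15, -20) and (-17, -19) with distance 2.2361

The closest pair is (-15, -20) and (-17, -19) with Euclidean distance 2.2361. For 9 points, brute-force pairwise comparison is shown above. For large n, the divide-and-conquer algorithm (sort by x, recurse on halves, check the dividing strip) achieves O(n log n).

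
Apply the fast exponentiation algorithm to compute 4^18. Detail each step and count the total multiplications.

Computing 4^18 by squaring (build up from 4^1; each line after the first costs one multiplication):

4^1 = 4
4^2 = (4^1)^2 = 4^2 = 16
4^4 = (4^2)^2 = 16^2 = 256
4^8 = (4^4)^2 = 256^2 = 65536
4^9 = 4 * 4^8 = 4 * 65536 = 262144
4^18 = (4^9)^2 = 262144^2 = 68719476736

Result: 68719476736
Multiplications needed: 5 (5 lines after 4^1)

4^18 = 68719476736. Using exponentiation by squaring, this requires 5 multiplications. The key idea: if the exponent is even, square the half-power; if odd, multiply by the base once.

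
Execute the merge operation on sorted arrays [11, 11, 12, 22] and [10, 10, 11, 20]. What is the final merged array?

Merging process:

Compare 11 vs 10: take 10 from right. Merged: [10]
Compare 11 vs 10: take 10 from right. Merged: [10, 10]
Compare 11 vs 11: take 11 from left. Merged: [10, 10, 11]
Compare 11 vs 11: take 11 from left. Merged: [10, 10, 11, 11]
Compare 12 vs 11: take 11 from right. Merged: [10, 10, 11, 11, 11]
Compare 12 vs 20: take 12 from left. Merged: [10, 10, 11, 11, 11, 12]
Compare 22 vs 20: take 20 from right. Merged: [10, 10, 11, 11, 11, 12, 20]
Append remaining from left: [22]. Merged: [10, 10, 11, 11, 11, 12, 20, 22]

Final merged array: [10, 10, 11, 11, 11, 12, 20, 22]
Total comparisons: 7

The merged array is [10, 10, 11, 11, 11, 12, 20, 22], requiring 7 comparisons. The merge step runs in O(n) time where n is the total number of elements.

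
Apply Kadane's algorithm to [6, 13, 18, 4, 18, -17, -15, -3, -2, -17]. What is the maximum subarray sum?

Using Kadane's algorithm on [6, 13, 18, 4, 18, -17, -15, -3, -2, -17]:

Scanning through the array:
Position 1 (value 13): max_ending_here = 19, max_so_far = 19
Position 2 (value 18): max_ending_here = 37, max_so_far = 37
Position 3 (value 4): max_ending_here = 41, max_so_far = 41
Position 4 (value 18): max_ending_here = 59, max_so_far = 59
Position 5 (value -17): max_ending_here = 42, max_so_far = 59
Position 6 (value -15): max_ending_here = 27, max_so_far = 59
Position 7 (value -3): max_ending_here = 24, max_so_far = 59
Position 8 (value -2): max_ending_here = 22, max_so_far = 59
Position 9 (value -17): max_ending_here = 5, max_so_far = 59

Maximum subarray: [6, 13, 18, 4, 18]
Maximum sum: 59

The maximum subarray is [6, 13, 18, 4, 18] with sum 59. This subarray runs from index 0 to index 4.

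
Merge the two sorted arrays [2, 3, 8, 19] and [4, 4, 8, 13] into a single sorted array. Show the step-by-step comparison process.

Merging process:

Compare 2 vs 4: take 2 from left. Merged: [2]
Compare 3 vs 4: take 3 from left. Merged: [2, 3]
Compare 8 vs 4: take 4 from right. Merged: [2, 3, 4]
Compare 8 vs 4: take 4 from right. Merged: [2, 3, 4, 4]
Compare 8 vs 8: take 8 from left. Merged: [2, 3, 4, 4, 8]
Compare 19 vs 8: take 8 from right. Merged: [2, 3, 4, 4, 8, 8]
Compare 19 vs 13: take 13 from right. Merged: [2, 3, 4, 4, 8, 8, 13]
Append remaining from left: [19]. Merged: [2, 3, 4, 4, 8, 8, 13, 19]

Final merged array: [2, 3, 4, 4, 8, 8, 13, 19]
Total comparisons: 7

The merged array is [2, 3, 4, 4, 8, 8, 13, 19], requiring 7 comparisons. The merge step runs in O(n) time where n is the total number of elements.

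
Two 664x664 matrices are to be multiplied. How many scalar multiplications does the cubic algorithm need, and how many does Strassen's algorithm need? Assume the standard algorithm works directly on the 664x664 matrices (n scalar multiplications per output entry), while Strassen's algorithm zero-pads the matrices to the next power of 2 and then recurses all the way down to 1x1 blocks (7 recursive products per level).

Matrix multiplication for 664x664 matrices:

Strassen's algorithm requires power-of-2 dimensions. Pad 664x664 to 1024x1024 (next power of 2).

Standard algorithm: 664^3 = 292754944 multiplications
Strassen's algorithm: 7^(log2(1024)) = 7^10 = 282475249 multiplications
Savings: 292754944 - 282475249 = 10279695 multiplications

Standard: 292754944 multiplications (664^3). Strassen: 282475249 multiplications (7^10, after padding to 1024x1024). Strassen reduces 8 recursive multiplications to 7 at each level.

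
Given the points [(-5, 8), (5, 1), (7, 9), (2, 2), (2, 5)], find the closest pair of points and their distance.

Computing all pairwise distances among 5 points:

d((-5, 8), (5, 1)) = 12.2066
d((-5, 8), (7, 9)) = 12.0416
d((-5, 8), (2, 2)) = 9.2195
d((-5, 8), (2, 5)) = 7.6158
d((5, 1), (7, 9)) = 8.2462
d((5, 1), (2, 2)) = 3.1623
d((5, 1), (2, 5)) = 5.0
d((7, 9), (2, 2)) = 8.6023
d((7, 9), (2, 5)) = 6.4031
d((2, 2), (2, 5)) = 3.0 <-- minimum

Closest pair: (2, 2) and (2, 5) with distance 3.0

The closest pair is (2, 2) and (2, 5) with Euclidean distance 3.0. For 5 points, brute-force pairwise comparison is shown above. For large n, the divide-and-conquer algorithm (sort by x, recurse on halves, check the dividing strip) achieves O(n log n).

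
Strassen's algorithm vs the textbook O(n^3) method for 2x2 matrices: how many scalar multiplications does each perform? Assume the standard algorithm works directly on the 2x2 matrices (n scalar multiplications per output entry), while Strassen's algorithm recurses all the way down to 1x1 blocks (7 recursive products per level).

Matrix multiplication for 2x2 matrices:

Standard algorithm: 2^3 = 8 multiplications
Strassen's algorithm: 7^(log2(2)) = 7^1 = 7 multiplications
Savings: 8 - 7 = 1 multiplications

Standard: 8 multiplications (2^3). Strassen: 7 multiplications (7^1). Strassen reduces 8 recursive multiplications to 7 at each level.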